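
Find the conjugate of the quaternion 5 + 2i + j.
5 - 2i - j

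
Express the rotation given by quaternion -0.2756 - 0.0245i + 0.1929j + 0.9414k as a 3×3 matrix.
[[-0.8469, 0.5094, -0.1525], [-0.5284, -0.7737, 0.3497], [0.0602, 0.3767, 0.9244]]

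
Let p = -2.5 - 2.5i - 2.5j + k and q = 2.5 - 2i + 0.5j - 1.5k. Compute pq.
-8.5 + 2i - 13.25j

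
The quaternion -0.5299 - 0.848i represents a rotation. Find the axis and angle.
axis = (-1, 0, 0), θ = 244°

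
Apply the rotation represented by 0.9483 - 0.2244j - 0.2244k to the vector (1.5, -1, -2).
(1.623, -1.739, -1.261)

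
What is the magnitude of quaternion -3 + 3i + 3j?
√27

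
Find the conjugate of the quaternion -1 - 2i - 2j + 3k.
-1 + 2i + 2j - 3k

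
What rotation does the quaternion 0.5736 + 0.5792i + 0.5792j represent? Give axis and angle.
axis = (√2/2, √2/2, 0), θ = 110°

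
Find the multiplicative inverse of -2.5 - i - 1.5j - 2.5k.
-0.1587 + 0.0635i + 0.0952j + 0.1587k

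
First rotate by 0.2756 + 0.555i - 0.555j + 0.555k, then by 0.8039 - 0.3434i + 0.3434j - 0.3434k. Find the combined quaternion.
0.7933 + 0.3515i - 0.3515j + 0.3515k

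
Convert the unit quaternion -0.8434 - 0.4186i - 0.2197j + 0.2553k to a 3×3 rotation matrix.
[[0.7731, 0.6146, 0.1569], [-0.2467, 0.5192, -0.8183], [-0.5843, 0.5939, 0.553]]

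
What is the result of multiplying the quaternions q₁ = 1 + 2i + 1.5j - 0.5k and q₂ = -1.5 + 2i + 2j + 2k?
-7.5 + 3i - 5.25j + 3.75k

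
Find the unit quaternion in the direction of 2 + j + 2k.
0.6667 + 0.3333j + 0.6667k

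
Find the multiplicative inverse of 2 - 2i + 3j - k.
0.1111 + 0.1111i - 0.1667j + 0.0556k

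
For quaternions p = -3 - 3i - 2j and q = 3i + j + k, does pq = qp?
No: pq = 11 - 11i ≠ 11 - 7i - 6j - 6k = qp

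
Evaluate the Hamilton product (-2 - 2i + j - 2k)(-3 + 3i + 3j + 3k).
15 + 9i - 9j - 9k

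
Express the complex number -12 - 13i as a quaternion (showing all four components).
-12 - 13i + 0j + 0k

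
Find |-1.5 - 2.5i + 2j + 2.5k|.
4.33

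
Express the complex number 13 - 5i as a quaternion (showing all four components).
13 - 5i + 0j + 0k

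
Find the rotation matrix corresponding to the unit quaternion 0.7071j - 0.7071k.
[[-1, 0, 0], [0, 0, -1], [0, -1, 0]]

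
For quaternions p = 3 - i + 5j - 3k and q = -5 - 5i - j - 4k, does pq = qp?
No: pq = -27 - 33i - 17j + 29k ≠ -27 + 13i - 39j - 23k = qp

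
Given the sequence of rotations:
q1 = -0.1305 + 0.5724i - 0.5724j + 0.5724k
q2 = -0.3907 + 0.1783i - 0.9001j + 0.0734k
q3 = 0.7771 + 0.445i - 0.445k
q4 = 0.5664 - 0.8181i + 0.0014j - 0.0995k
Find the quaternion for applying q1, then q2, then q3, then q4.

q2 · q1 = -0.6083 - 0.7201i + 0.2811j + 0.1799k
q3 · q2 · q1 = -0.0722 - 0.7052i + 0.4588j + 0.5356k
q4 · q3 · q2 · q1 = -0.5652 - 0.294i + 0.7681j - 0.0638k
-0.5652 - 0.294i + 0.7681j - 0.0638k


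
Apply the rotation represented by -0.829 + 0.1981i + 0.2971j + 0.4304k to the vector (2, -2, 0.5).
(-0.918, -2.002, 1.844)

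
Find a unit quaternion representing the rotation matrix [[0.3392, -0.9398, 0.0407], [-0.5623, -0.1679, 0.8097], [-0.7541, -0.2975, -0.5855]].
-0.3827 + 0.7233i - 0.5192j - 0.2466k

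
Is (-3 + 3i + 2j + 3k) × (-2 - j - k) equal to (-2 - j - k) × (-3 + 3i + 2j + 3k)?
No: pq = 11 - 5i + 2j - 6k ≠ 11 - 7i - 4j = qp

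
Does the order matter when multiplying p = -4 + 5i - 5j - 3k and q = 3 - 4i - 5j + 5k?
Yes: pq = -2 - 9i - 8j - 74k ≠ -2 + 71i + 18j + 16k = qp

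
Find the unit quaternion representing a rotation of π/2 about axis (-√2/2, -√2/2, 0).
0.7071 - 0.5i - 0.5j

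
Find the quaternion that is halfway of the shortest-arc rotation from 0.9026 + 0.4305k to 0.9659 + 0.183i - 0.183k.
0.9867 + 0.0966i + 0.1307k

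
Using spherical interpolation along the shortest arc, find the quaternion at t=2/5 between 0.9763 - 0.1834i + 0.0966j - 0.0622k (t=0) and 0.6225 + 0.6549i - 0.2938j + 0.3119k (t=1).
0.9735 + 0.188i - 0.0744j + 0.1069k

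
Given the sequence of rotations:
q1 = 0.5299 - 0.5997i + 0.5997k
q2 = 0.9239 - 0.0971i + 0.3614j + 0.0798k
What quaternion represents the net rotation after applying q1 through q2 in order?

q2 · q1 = 0.3835 - 0.3888i + 0.2019j + 0.8131k
0.3835 - 0.3888i + 0.2019j + 0.8131k


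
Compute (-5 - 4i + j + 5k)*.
-5 + 4i - j - 5k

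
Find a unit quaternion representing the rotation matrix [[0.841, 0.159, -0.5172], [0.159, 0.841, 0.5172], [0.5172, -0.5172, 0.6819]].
0.917 - 0.282i - 0.282j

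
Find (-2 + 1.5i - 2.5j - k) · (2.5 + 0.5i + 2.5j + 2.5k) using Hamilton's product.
3 - i - 15.5j - 2.5k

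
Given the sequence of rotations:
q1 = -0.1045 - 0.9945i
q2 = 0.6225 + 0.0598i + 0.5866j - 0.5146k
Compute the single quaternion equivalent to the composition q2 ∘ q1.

q2 · q1 = -0.0056 - 0.6253i + 0.4505j + 0.6371k
-0.0056 - 0.6253i + 0.4505j + 0.6371k


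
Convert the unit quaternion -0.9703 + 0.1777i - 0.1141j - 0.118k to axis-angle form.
axis = (0.7346, -0.4717, -0.4878), θ = 332°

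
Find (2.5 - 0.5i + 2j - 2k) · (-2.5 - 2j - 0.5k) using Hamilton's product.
-3.25 - 3.75i - 10.25j + 4.75k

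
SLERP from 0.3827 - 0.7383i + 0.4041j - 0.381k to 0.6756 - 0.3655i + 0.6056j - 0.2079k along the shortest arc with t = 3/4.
0.6186 - 0.474i + 0.5705j - 0.2594k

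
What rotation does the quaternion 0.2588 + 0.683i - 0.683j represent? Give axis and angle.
axis = (√2/2, -√2/2, 0), θ = 5π/6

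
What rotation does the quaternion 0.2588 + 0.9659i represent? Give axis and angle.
axis = (1, 0, 0), θ = 5π/6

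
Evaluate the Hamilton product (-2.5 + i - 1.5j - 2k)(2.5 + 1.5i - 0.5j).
-8.5 - 2.25i - 5.5j - 3.25k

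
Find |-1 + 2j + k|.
√6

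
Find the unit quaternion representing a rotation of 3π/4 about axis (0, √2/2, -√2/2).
0.3827 + 0.6533j - 0.6533k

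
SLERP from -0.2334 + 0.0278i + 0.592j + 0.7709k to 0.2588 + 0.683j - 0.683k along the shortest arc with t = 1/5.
-0.2847 + 0.0253i + 0.349j + 0.8925k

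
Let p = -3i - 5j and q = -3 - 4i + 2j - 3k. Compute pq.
-2 + 24i + 6j - 26k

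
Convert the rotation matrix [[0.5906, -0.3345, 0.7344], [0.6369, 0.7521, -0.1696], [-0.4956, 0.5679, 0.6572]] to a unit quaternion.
0.866 + 0.2129i + 0.3551j + 0.2804k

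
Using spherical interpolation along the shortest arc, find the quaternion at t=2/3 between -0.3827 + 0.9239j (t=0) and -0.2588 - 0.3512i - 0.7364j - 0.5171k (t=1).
0.0418 + 0.2556i + 0.8896j + 0.3763k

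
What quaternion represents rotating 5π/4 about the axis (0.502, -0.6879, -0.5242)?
-0.3827 + 0.4638i - 0.6355j - 0.4843k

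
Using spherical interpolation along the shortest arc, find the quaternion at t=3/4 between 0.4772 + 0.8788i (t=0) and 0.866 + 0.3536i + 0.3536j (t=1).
0.8093 + 0.518i + 0.277j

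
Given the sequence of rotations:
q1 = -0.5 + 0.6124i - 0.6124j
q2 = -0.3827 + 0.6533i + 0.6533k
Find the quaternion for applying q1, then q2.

q2 · q1 = -0.2087 - 0.1609i + 0.6344j - 0.7267k
-0.2087 - 0.1609i + 0.6344j - 0.7267k


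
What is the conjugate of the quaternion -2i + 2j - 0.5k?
2i - 2j + 0.5k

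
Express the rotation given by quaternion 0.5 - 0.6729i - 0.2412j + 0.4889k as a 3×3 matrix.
[[0.4056, -0.1643, -0.8992], [0.8135, -0.3836, 0.4371], [-0.4168, -0.9087, -0.0219]]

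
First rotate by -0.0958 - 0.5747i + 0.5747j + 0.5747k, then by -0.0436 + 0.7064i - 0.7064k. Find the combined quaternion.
0.8161 + 0.3634i - 0.0251j + 0.4486k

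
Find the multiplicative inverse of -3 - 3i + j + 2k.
-0.1304 + 0.1304i - 0.0435j - 0.087k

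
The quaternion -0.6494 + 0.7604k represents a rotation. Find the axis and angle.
axis = (0, 0, 1), θ = 261°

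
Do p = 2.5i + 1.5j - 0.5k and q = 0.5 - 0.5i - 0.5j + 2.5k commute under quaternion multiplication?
No: pq = 3.25 + 4.75i - 5.25j - 0.75k ≠ 3.25 - 2.25i + 6.75j + 0.25k = qp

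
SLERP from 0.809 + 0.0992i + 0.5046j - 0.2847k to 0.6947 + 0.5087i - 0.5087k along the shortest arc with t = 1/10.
0.8159 + 0.1462i + 0.4617j - 0.3159k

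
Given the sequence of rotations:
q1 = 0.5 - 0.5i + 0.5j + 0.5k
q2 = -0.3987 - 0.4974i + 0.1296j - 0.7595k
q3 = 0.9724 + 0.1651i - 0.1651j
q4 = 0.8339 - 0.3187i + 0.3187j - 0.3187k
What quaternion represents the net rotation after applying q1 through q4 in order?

q2 · q1 = -0.1331 + 0.3952i + 0.4939j - 0.763k
q3 · q2 · q1 = -0.1131 + 0.4883i + 0.6282j - 0.5952k
q4 · q3 · q2 · q1 = -0.3286 + 0.4538i + 0.1425j - 0.8161k
-0.3286 + 0.4538i + 0.1425j - 0.8161k


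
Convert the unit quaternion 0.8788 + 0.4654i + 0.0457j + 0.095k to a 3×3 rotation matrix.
[[0.9778, -0.1244, 0.1687], [0.2095, 0.5488, -0.8093], [0.0081, 0.8267, 0.5626]]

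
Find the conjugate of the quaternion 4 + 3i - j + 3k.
4 - 3i + j - 3k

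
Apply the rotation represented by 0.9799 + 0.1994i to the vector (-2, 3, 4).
(-2, 1.198, 4.854)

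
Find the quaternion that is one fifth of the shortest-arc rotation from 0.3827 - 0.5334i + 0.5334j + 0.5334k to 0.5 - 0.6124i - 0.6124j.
0.4866 - 0.6548i + 0.3151j + 0.485k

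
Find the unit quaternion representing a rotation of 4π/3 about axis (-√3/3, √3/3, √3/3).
-0.5 - 0.5i + 0.5j + 0.5k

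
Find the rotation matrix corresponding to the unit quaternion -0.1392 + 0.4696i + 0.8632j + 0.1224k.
[[-0.5202, 0.8448, -0.1254], [0.7766, 0.529, 0.342], [0.3553, 0.0806, -0.9313]]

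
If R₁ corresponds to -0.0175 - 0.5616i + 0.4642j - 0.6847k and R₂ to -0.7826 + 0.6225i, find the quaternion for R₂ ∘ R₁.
0.3633 + 0.4286i + 0.0629j + 0.8248k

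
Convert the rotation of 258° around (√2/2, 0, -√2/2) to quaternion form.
-0.6293 + 0.5495i - 0.5495k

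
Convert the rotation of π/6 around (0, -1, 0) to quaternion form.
0.9659 - 0.2588j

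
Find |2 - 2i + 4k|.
√24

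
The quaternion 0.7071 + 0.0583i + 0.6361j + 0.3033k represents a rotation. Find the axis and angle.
axis = (0.0824, 0.8996, 0.4289), θ = π/2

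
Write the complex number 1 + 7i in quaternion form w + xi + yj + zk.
1 + 7i + 0j + 0k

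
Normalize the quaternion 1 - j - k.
0.5774 - 0.5774j - 0.5774k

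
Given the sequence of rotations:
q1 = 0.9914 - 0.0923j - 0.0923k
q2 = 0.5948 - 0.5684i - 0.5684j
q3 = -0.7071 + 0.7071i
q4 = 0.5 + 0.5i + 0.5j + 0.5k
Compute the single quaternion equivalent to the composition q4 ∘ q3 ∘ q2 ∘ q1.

q2 · q1 = 0.5372 - 0.511i - 0.6709j - 0.0024k
q3 · q2 · q1 = -0.0185 + 0.7412i + 0.4761j - 0.4727k
q4 · q3 · q2 · q1 = -0.3816 - 0.113i + 0.8357j - 0.3781k
-0.3816 - 0.113i + 0.8357j - 0.3781k


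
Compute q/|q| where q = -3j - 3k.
-0.7071j - 0.7071k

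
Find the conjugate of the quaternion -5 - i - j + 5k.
-5 + i + j - 5k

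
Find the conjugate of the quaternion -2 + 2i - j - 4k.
-2 - 2i + j + 4k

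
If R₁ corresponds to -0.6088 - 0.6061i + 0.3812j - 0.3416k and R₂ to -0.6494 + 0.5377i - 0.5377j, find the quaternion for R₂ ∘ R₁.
0.9262 + 0.2499i + 0.2635j + 0.1009k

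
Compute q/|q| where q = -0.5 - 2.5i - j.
-0.1826 - 0.9129i - 0.3651j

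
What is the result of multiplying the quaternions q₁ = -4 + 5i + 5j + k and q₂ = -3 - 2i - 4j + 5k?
37 + 22i - 26j - 33k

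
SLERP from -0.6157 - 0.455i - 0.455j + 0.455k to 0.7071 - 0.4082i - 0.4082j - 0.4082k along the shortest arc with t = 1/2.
-0.8367 - 0.0296i - 0.0296j + 0.546k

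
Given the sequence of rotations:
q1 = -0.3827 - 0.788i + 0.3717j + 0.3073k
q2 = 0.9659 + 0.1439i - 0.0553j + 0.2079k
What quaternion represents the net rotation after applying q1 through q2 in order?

q2 · q1 = -0.2996 - 0.9105i + 0.1721j + 0.2272k
-0.2996 - 0.9105i + 0.1721j + 0.2272k


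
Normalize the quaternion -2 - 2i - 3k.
-0.4851 - 0.4851i - 0.7276k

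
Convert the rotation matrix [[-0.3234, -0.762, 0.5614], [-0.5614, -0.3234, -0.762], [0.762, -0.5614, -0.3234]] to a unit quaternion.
0.0872 + 0.5752i - 0.5752j + 0.5752k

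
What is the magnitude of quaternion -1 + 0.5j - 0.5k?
1.225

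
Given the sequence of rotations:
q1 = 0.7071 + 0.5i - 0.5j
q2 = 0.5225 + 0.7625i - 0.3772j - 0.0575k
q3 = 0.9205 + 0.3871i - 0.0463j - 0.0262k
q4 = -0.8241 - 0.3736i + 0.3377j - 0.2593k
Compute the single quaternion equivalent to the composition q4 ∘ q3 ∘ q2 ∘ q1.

q2 · q1 = -0.2004 + 0.7717i - 0.5567j - 0.2333k
q3 · q2 · q1 = -0.5151 + 0.629i - 0.4331j - 0.3893k
q4 · q3 · q2 · q1 = 0.7048 - 0.5697i - 0.1256j + 0.4038k
0.7048 - 0.5697i - 0.1256j + 0.4038k


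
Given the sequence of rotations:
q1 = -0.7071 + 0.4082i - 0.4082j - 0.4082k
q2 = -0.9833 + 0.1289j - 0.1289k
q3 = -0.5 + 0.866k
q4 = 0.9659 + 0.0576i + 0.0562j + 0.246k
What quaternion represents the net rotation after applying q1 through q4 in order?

q2 · q1 = 0.6953 - 0.5066i + 0.2576j + 0.4399k
q3 · q2 · q1 = -0.7286 + 0.0302i - 0.5675j + 0.3822k
q4 · q3 · q2 · q1 = -0.7676 + 0.1483i - 0.6037j + 0.1555k
-0.7676 + 0.1483i - 0.6037j + 0.1555k


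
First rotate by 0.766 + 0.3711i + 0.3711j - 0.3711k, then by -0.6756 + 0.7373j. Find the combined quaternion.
-0.7911 - 0.5243i + 0.3141j - 0.0229k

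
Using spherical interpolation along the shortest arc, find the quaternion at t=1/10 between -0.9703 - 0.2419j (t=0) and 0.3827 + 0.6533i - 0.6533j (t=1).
-0.9857 - 0.0904i - 0.1422j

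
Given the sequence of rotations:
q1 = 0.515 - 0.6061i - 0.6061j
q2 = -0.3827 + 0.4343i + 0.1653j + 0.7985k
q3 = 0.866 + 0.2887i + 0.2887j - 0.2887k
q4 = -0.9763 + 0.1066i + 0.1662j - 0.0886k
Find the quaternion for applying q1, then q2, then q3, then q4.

q2 · q1 = 0.1663 + 0.9396i - 0.1669j + 0.2482k
q3 · q2 · q1 = -0.0074 + 0.8852i - 0.4394j - 0.1525k
q4 · q3 · q2 · q1 = -0.0276 - 0.9293i + 0.3656j - 0.0444k
-0.0276 - 0.9293i + 0.3656j - 0.0444k


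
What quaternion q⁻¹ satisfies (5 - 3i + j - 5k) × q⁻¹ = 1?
0.0833 + 0.05i - 0.0167j + 0.0833k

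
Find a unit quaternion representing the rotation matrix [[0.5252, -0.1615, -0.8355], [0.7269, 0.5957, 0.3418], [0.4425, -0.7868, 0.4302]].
0.7986 - 0.3533i - 0.4001j + 0.2781k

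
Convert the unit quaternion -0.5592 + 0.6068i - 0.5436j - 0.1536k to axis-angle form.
axis = (0.7319, -0.6557, -0.1853), θ = 248°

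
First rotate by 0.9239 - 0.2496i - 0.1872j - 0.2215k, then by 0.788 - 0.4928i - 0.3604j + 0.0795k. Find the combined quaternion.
0.5552 - 0.5573i - 0.6095j - 0.0988k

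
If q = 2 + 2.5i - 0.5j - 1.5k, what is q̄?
2 - 2.5i + 0.5j + 1.5k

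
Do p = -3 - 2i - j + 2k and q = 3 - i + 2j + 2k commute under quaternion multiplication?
No: pq = -13 - 9i - 7j - 5k ≠ -13 + 3i - 11j + 5k = qp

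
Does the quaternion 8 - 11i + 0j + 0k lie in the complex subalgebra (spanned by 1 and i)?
Yes. The quaternion 8 - 11i has j- and k-coefficients y = z = 0, so it lies in the complex subalgebra spanned by 1 and i.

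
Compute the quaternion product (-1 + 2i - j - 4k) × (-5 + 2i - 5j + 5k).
16 - 37i - 8j + 7k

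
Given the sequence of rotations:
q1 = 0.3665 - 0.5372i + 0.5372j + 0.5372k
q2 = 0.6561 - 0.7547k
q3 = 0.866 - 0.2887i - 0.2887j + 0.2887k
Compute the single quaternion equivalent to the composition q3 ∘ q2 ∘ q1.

q2 · q1 = 0.6459 + 0.053i + 0.7579j + 0.0759k
q3 · q2 · q1 = 0.7715 - 0.3813i + 0.5071j + 0.0487k
0.7715 - 0.3813i + 0.5071j + 0.0487k


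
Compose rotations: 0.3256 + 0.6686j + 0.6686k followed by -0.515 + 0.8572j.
-0.7408 + 0.5731i - 0.0652j - 0.3443k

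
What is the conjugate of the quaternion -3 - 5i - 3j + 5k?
-3 + 5i + 3j - 5k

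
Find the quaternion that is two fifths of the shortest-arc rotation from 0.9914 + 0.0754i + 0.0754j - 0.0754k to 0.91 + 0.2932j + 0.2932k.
0.9821 + 0.0462i + 0.1668j + 0.0744k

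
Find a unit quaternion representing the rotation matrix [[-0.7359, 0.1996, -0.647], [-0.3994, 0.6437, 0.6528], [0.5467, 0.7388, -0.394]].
-0.3584 - 0.06i + 0.8327j + 0.4178k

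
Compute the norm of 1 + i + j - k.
2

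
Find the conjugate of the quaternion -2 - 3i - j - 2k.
-2 + 3i + j + 2k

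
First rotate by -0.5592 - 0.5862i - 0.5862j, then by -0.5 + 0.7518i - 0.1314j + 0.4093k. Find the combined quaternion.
0.6433 + 0.1126i + 0.1266j - 0.7466k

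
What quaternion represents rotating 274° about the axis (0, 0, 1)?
-0.7314 + 0.682k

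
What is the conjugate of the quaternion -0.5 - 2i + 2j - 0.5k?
-0.5 + 2i - 2j + 0.5k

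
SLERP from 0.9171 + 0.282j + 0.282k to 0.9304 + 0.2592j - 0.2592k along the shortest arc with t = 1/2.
0.9596 + 0.2811j + 0.0118k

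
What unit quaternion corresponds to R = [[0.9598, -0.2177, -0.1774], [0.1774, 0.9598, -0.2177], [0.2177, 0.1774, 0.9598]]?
0.9848 + 0.1003i - 0.1003j + 0.1003k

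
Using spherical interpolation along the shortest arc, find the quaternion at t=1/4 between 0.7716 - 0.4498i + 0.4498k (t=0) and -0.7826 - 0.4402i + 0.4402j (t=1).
0.8858 - 0.2376i - 0.1369j + 0.3745k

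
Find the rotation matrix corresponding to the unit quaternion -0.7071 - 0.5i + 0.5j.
[[0.5, -0.5, -0.7071], [-0.5, 0.5, -0.7071], [0.7071, 0.7071, 0]]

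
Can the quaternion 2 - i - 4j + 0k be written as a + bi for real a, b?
No. The quaternion 2 - i - 4j has j-coefficient y = -4 and k-coefficient z = 0, not both zero, so it does not lie in the complex subalgebra spanned by 1 and i.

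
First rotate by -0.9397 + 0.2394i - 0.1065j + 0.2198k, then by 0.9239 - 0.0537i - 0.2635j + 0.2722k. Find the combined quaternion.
-0.9432 + 0.2427i + 0.2262j + 0.0161k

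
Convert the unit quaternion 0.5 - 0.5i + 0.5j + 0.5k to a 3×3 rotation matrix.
[[0, -1, 0], [0, 0, 1], [-1, 0, 0]]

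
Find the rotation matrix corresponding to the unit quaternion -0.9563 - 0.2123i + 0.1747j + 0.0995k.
[[0.9192, 0.1161, -0.3764], [-0.2645, 0.8901, -0.3713], [0.2919, 0.4408, 0.8488]]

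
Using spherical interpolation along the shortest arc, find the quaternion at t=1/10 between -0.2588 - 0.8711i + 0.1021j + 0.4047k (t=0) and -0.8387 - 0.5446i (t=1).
-0.3316 - 0.8618i + 0.0939j + 0.3721k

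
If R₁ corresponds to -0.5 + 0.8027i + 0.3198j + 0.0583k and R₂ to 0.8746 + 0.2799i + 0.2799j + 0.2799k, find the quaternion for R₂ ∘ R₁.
-0.7678 + 0.4889i + 0.3481j - 0.2241k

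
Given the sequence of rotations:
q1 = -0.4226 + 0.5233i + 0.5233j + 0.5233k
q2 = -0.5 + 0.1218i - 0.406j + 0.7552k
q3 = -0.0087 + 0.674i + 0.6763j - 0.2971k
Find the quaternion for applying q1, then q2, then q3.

q2 · q1 = -0.0352 - 0.9208i + 0.2414j - 0.3046k
q3 · q2 · q1 = 0.3672 - 0.15i + 0.453j + 0.7985k
0.3672 - 0.15i + 0.453j + 0.7985k


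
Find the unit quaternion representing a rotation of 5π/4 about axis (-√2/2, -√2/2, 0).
-0.3827 - 0.6533i - 0.6533j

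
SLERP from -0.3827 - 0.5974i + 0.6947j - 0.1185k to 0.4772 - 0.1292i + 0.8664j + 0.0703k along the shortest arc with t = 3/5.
0.1445 - 0.3698i + 0.9178j - 0.008k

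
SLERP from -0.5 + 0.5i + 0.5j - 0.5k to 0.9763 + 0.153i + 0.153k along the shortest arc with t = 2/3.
-0.9252 + 0.0845i + 0.1984j - 0.3123k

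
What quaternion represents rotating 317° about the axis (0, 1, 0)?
-0.9304 + 0.3665j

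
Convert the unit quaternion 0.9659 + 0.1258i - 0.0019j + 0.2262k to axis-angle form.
axis = (0.486, -0.0073, 0.8739), θ = π/6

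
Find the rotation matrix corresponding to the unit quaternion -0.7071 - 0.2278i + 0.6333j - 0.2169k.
[[0.1038, -0.5953, -0.7968], [0.0182, 0.8021, -0.5969], [0.9944, 0.0474, 0.0941]]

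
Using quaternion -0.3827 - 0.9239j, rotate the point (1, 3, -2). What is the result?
(-2.121, 3, 0.707)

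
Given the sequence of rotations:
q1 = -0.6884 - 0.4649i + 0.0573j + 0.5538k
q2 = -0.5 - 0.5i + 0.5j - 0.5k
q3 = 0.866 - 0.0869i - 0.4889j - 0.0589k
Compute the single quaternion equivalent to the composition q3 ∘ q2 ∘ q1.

q2 · q1 = 0.36 + 0.8822i + 0.1365j + 0.2711k
q3 · q2 · q1 = 0.4711 + 0.6082i - 0.0862j + 0.633k
0.4711 + 0.6082i - 0.0862j + 0.633k


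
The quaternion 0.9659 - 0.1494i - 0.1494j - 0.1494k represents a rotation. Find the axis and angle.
axis = (-√3/3, -√3/3, -√3/3), θ = π/6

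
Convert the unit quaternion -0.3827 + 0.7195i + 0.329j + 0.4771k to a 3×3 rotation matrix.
[[0.3283, 0.8386, 0.4347], [0.1083, -0.4906, 0.8646], [0.9384, -0.2368, -0.2518]]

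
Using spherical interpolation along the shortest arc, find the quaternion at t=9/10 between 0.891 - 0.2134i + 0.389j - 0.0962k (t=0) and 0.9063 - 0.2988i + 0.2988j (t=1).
0.9058 - 0.2906i + 0.3082j - 0.0097k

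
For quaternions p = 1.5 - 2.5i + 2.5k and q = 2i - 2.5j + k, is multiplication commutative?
No: pq = 2.5 + 9.25i + 3.75j + 7.75k ≠ 2.5 - 3.25i - 11.25j - 4.75k = qp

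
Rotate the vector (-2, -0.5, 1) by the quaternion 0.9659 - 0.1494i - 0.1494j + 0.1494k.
(-2.033, -0.878, 0.589)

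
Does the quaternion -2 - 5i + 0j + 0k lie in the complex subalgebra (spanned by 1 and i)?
Yes. The quaternion -2 - 5i has j- and k-coefficients y = z = 0, so it lies in the complex subalgebra spanned by 1 and i.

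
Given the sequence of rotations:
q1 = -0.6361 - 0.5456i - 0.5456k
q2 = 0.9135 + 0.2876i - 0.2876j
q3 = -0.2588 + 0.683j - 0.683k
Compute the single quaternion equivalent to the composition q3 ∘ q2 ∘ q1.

q2 · q1 = -0.4242 - 0.5244i + 0.3399j - 0.6553k
q3 · q2 · q1 = -0.5699 - 0.0797i - 0.0195j + 0.8175k
-0.5699 - 0.0797i - 0.0195j + 0.8175k


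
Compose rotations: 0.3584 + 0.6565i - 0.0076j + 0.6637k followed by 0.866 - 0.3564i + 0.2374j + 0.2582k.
0.3748 + 0.6003i + 0.4846j + 0.5142k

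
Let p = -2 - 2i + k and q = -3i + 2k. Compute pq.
-8 + 6i + j - 4k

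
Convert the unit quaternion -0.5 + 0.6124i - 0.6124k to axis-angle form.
axis = (√2/2, 0, -√2/2), θ = 4π/3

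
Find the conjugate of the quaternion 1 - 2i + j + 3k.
1 + 2i - j - 3k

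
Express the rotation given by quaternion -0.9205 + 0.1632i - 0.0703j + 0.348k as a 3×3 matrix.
[[0.7479, 0.6177, 0.243], [-0.6636, 0.7045, 0.2515], [-0.0158, -0.3494, 0.9368]]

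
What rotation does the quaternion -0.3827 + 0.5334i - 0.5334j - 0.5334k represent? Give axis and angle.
axis = (√3/3, -√3/3, -√3/3), θ = 5π/4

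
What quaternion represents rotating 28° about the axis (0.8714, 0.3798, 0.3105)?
0.9703 + 0.2108i + 0.0919j + 0.0751k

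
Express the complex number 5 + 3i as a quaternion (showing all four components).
5 + 3i + 0j + 0k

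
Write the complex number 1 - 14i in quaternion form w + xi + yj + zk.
1 - 14i + 0j + 0k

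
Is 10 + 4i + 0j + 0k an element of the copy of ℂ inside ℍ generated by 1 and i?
Yes. The quaternion 10 + 4i has j- and k-coefficients y = z = 0, so it lies in the complex subalgebra spanned by 1 and i.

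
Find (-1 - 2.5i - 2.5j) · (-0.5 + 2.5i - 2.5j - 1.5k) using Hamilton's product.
0.5 + 2.5i + 14k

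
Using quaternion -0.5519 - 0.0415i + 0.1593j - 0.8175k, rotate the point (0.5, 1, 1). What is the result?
(-1.217, -0.202, 0.853)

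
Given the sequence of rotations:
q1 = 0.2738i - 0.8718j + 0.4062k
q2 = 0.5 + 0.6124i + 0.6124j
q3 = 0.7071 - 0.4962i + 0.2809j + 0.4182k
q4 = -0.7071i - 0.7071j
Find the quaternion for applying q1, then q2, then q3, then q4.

q2 · q1 = 0.3662 + 0.3857i - 0.6847j - 0.4985k
q3 · q2 · q1 = 0.8511 + 0.2373i - 0.4673j + 0.0321k
q4 · q3 · q2 · q1 = -0.1626 - 0.6245i - 0.5791j + 0.4982k
-0.1626 - 0.6245i - 0.5791j + 0.4982k


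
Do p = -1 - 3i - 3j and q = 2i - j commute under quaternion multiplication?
No: pq = 3 - 2i + j + 9k ≠ 3 - 2i + j - 9k = qp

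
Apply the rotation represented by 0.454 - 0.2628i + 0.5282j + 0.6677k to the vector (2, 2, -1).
(-2.796, -0.346, -1.032)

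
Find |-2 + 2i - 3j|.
√17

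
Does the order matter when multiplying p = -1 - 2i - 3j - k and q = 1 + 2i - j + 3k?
Yes: pq = 3 - 14i + 2j + 4k ≠ 3 + 6i - 6j - 12k = qp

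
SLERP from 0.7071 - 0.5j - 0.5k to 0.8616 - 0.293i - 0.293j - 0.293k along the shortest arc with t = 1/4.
0.7604 - 0.0756i - 0.4561j - 0.4561k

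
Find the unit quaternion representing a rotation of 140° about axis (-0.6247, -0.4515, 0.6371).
0.342 - 0.587i - 0.4243j + 0.5987k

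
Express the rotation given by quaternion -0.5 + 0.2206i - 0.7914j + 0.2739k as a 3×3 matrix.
[[-0.4027, -0.0753, 0.9122], [-0.6231, 0.7526, -0.2129], [-0.6706, -0.6541, -0.35]]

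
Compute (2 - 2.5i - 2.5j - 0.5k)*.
2 + 2.5i + 2.5j + 0.5k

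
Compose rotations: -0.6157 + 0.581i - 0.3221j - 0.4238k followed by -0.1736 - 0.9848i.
0.6791 + 0.5055i - 0.3614j + 0.3908k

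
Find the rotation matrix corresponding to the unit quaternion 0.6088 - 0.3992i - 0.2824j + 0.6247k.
[[0.06, -0.5352, -0.8426], [0.9861, -0.0992, 0.1332], [-0.1549, -0.8389, 0.5218]]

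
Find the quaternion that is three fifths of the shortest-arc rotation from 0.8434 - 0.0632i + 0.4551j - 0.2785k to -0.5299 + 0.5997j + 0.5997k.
0.799 - 0.0316i - 0.1997j - 0.5664k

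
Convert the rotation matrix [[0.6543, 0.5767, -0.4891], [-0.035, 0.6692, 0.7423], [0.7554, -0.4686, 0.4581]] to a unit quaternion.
0.8339 - 0.363i - 0.3731j - 0.1834k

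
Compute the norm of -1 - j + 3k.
√11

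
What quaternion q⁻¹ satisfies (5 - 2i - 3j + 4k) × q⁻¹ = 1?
0.0926 + 0.037i + 0.0556j - 0.0741k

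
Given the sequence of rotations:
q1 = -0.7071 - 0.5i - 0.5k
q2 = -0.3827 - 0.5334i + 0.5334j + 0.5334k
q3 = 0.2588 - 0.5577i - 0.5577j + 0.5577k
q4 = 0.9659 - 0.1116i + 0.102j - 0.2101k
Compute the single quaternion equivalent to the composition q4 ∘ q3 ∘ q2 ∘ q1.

q2 · q1 = 0.2706 + 0.3018i - 0.9106j + 0.0809k
q3 · q2 · q1 = -0.3146 + 0.3899i - 0.1731j + 0.848k
q4 · q3 · q2 · q1 = -0.0645 + 0.4618i - 0.1866j + 0.8647k
-0.0645 + 0.4618i - 0.1866j + 0.8647k


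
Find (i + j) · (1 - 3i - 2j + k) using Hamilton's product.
5 + 2i + k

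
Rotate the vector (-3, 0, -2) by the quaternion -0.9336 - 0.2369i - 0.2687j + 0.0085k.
(-3.562, 0.559, 0.031)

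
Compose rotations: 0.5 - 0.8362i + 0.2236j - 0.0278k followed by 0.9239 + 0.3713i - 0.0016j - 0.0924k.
0.7702 - 0.5662i + 0.2934j + 0.0098k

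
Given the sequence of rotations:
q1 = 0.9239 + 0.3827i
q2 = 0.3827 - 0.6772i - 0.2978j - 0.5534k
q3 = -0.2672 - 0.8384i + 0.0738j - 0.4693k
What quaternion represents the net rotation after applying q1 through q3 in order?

q2 · q1 = 0.6127 - 0.4792i - 0.4869j - 0.3973k
q3 · q2 · q1 = -0.716 - 0.6435i + 0.0671j + 0.2622k
-0.716 - 0.6435i + 0.0671j + 0.2622k


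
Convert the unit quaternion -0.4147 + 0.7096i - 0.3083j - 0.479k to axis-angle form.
axis = (0.7798, -0.3388, -0.5264), θ = 229°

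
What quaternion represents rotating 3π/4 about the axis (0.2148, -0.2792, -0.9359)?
0.3827 + 0.1984i - 0.2579j - 0.8647k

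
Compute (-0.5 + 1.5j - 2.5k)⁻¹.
-0.0571 - 0.1714j + 0.2857k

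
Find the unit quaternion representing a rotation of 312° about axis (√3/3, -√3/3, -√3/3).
-0.9135 + 0.2348i - 0.2348j - 0.2348k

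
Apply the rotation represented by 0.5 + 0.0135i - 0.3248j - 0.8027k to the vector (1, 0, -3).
(0.54, -2.335, -2.063)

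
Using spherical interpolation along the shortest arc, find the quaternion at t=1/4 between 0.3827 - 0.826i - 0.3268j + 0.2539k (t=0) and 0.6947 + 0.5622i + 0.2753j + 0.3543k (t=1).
0.0962 - 0.9145i - 0.3799j + 0.1004k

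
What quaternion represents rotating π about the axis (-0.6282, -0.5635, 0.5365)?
-0.6282i - 0.5635j + 0.5365k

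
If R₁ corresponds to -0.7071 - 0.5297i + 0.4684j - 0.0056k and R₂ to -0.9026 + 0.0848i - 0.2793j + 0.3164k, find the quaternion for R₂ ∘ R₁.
0.8157 + 0.2715i - 0.3924j - 0.3269k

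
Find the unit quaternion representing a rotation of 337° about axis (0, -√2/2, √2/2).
-0.9799 - 0.141j + 0.141k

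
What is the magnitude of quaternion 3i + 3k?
√18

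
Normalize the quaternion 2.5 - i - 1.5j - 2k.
0.6804 - 0.2722i - 0.4082j - 0.5443k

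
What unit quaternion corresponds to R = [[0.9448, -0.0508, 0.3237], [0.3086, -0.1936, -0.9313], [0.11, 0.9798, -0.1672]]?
0.6293 + 0.7592i + 0.0849j + 0.1428k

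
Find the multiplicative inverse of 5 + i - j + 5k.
0.0962 - 0.0192i + 0.0192j - 0.0962k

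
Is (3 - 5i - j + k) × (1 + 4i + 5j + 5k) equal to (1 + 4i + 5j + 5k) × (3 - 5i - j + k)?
No: pq = 23 - 3i + 43j - 5k ≠ 23 + 17i - 15j + 37k = qp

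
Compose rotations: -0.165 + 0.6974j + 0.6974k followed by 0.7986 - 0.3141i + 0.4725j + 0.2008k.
-0.6013 + 0.2413i + 0.698j + 0.3048k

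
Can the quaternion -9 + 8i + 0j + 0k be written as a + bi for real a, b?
Yes. The quaternion -9 + 8i has j- and k-coefficients y = z = 0, so it lies in the complex subalgebra spanned by 1 and i.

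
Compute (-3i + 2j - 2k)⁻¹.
0.1765i - 0.1176j + 0.1176k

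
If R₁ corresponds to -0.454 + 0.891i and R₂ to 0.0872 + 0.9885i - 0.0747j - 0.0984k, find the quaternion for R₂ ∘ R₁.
-0.9203 - 0.3711i - 0.0538j + 0.1112k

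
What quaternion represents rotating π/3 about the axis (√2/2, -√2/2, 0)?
0.866 + 0.3536i - 0.3536j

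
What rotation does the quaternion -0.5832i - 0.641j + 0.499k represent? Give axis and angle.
axis = (-0.5832, -0.641, 0.499), θ = π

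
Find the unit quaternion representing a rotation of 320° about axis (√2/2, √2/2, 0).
-0.9397 + 0.2418i + 0.2418j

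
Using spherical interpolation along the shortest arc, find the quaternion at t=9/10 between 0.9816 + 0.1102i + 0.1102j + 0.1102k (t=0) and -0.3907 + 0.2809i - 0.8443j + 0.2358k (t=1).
0.4904 - 0.2506i + 0.8083j - 0.2081k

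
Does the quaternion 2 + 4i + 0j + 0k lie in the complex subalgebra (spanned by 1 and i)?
Yes. The quaternion 2 + 4i has j- and k-coefficients y = z = 0, so it lies in the complex subalgebra spanned by 1 and i.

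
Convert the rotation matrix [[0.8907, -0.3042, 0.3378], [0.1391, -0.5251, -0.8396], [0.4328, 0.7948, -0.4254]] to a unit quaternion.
0.4848 + 0.8428i - 0.049j + 0.2286k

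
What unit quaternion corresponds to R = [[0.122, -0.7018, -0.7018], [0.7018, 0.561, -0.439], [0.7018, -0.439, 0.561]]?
0.749 - 0.4685j + 0.4685k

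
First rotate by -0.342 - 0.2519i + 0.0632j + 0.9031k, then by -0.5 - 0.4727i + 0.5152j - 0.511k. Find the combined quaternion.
0.4809 + 0.7852i + 0.3478j - 0.1769k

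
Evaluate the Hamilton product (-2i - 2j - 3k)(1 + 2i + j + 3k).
15 - 5i - 2j - k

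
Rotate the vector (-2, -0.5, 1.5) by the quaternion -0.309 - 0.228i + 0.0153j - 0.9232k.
(2.316, -0.977, 0.426)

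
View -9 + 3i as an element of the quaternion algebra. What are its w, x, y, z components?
-9 + 3i + 0j + 0k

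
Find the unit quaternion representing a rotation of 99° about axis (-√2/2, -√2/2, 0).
0.6494 - 0.5377i - 0.5377j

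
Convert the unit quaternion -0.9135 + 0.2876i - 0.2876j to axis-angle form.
axis = (√2/2, -√2/2, 0), θ = 312°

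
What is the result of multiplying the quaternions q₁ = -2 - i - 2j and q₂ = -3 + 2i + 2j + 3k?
12 - 7i + 5j - 4k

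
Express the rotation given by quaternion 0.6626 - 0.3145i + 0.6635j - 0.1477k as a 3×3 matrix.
[[0.0759, -0.2216, 0.9722], [-0.6131, 0.7585, 0.2208], [-0.7864, -0.6128, -0.0783]]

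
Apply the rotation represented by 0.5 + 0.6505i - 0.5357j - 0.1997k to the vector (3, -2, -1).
(2.829, -2.401, -0.481)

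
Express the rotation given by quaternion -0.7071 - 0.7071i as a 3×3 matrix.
[[1, 0, 0], [0, 0, -1], [0, 1, 0]]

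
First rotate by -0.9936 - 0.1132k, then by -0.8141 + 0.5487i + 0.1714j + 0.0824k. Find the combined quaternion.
0.8182 - 0.5646i - 0.1082j + 0.0103k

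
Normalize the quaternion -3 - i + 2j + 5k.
-0.4804 - 0.1601i + 0.3203j + 0.8006k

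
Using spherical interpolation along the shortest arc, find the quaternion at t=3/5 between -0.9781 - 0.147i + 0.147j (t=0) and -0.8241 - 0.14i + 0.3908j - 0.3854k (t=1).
-0.9118 - 0.147i + 0.3013j - 0.2372k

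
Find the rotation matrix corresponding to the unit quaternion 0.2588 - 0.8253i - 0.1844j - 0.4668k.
[[0.4962, 0.546, 0.6751], [0.0628, -0.798, 0.5993], [0.8659, -0.255, -0.4302]]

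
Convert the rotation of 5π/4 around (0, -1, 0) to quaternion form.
-0.3827 - 0.9239j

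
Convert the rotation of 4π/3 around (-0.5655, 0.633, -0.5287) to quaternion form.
-0.5 - 0.4897i + 0.5482j - 0.4579k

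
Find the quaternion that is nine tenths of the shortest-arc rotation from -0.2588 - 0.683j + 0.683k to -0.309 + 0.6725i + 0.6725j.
0.2589 - 0.6353i - 0.7223j + 0.087k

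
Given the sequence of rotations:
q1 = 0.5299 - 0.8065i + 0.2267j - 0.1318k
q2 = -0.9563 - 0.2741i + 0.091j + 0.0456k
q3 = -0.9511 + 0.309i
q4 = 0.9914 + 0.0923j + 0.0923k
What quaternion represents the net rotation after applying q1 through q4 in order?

q2 · q1 = -0.7424 + 0.6037i - 0.2415j + 0.1615k
q3 · q2 · q1 = 0.5196 - 0.8036i + 0.1798j - 0.2282k
q4 · q3 · q2 · q1 = 0.5196 - 0.8343i + 0.152j - 0.1041k
0.5196 - 0.8343i + 0.152j - 0.1041k


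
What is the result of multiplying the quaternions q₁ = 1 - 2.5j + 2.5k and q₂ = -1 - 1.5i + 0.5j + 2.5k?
-6 - 9i - 0.75j - 3.75k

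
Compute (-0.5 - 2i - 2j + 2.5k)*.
-0.5 + 2i + 2j - 2.5k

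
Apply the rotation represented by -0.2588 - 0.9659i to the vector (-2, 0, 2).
(-2, -1, -1.732)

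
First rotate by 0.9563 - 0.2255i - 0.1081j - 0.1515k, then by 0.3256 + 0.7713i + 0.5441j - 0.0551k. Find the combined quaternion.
0.5358 + 0.5758i + 0.6144j - 0.0627k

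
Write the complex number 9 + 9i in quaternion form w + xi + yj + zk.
9 + 9i + 0j + 0k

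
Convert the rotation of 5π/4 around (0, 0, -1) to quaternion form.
-0.3827 - 0.9239k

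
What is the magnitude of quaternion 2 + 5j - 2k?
√33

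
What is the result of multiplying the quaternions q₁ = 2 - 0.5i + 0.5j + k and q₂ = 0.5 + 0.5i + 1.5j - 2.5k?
3 - 2i + 2.5j - 5.5k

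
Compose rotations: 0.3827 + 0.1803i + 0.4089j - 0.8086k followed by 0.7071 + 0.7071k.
0.8424 - 0.1616i + 0.4166j - 0.3012k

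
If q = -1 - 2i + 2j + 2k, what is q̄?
-1 + 2i - 2j - 2k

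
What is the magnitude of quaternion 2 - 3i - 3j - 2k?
√26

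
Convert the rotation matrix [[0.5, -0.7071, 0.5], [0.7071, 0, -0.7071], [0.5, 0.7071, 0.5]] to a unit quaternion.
0.7071 + 0.5i + 0.5k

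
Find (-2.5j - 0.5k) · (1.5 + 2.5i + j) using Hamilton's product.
2.5 + 0.5i - 5j + 5.5k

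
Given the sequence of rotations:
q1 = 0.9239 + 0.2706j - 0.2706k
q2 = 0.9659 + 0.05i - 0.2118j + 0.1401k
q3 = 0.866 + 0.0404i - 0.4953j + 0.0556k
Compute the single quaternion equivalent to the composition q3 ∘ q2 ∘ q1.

q2 · q1 = 0.9876 + 0.0656i + 0.0792j - 0.1184k
q3 · q2 · q1 = 0.8984 + 0.1509i - 0.4121j - 0.0119k
0.8984 + 0.1509i - 0.4121j - 0.0119k


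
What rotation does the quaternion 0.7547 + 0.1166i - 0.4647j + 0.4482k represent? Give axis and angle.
axis = (0.1777, -0.7083, 0.6832), θ = 82°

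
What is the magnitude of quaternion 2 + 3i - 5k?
√38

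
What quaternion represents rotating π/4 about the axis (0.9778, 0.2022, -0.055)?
0.9239 + 0.3742i + 0.0774j - 0.021k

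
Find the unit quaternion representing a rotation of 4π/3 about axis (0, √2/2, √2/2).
-0.5 + 0.6124j + 0.6124k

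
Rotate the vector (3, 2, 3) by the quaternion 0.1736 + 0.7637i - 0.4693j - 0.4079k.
(-2.828, -3.221, -1.905)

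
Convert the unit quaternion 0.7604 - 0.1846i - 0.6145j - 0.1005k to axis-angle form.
axis = (-0.2842, -0.9462, -0.1547), θ = 81°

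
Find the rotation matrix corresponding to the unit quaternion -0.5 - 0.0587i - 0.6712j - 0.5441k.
[[-0.4931, -0.4653, 0.7351], [0.6229, 0.401, 0.6717], [-0.6073, 0.7891, 0.0921]]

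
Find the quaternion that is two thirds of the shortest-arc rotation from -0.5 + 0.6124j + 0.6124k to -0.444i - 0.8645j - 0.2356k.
-0.1852 + 0.3163i + 0.8426j + 0.3946k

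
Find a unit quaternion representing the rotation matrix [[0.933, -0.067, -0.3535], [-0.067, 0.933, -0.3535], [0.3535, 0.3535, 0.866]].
0.9659 + 0.183i - 0.183j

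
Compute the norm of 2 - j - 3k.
√14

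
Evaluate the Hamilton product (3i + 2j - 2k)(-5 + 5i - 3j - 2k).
-13 - 25i - 14j - 9k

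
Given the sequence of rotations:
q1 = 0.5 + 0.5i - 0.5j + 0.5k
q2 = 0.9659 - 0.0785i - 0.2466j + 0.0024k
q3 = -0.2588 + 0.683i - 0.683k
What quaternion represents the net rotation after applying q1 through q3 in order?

q2 · q1 = 0.3977 + 0.3216i - 0.5658j + 0.6467k
q3 · q2 · q1 = 0.1191 - 0.198i - 0.5149j - 0.8254k
0.1191 - 0.198i - 0.5149j - 0.8254k


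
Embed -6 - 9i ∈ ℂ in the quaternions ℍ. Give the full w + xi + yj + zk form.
-6 - 9i + 0j + 0k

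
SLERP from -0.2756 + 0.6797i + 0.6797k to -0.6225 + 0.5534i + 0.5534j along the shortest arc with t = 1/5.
-0.3812 + 0.709i + 0.1303j + 0.5788k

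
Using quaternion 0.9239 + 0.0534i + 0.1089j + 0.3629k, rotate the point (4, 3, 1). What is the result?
(1.115, 4.902, 0.854)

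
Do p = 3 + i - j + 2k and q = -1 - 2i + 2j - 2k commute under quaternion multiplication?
No: pq = 5 - 9i + 5j - 8k ≠ 5 - 5i + 9j - 8k = qp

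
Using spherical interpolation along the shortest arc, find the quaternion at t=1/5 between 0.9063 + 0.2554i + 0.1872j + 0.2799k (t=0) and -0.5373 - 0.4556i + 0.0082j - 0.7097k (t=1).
0.8586 + 0.307i + 0.1519j + 0.3815k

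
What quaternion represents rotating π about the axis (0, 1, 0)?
j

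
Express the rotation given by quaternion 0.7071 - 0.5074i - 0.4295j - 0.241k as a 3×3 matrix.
[[0.5149, 0.7767, -0.3628], [0.095, 0.3689, 0.9246], [0.852, -0.5105, 0.1161]]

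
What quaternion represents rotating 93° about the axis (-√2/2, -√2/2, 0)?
0.6884 - 0.5129i - 0.5129j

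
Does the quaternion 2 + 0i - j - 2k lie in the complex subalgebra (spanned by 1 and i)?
No. The quaternion 2 - j - 2k has j-coefficient y = -1 and k-coefficient z = -2, not both zero, so it does not lie in the complex subalgebra spanned by 1 and i.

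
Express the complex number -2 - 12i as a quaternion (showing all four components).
-2 - 12i + 0j + 0k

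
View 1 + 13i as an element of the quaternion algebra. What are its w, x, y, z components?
1 + 13i + 0j + 0k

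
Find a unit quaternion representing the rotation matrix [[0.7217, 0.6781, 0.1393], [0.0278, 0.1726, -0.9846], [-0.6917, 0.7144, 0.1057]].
0.7071 + 0.6007i + 0.2938j - 0.2299k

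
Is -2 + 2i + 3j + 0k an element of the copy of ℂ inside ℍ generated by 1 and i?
No. The quaternion -2 + 2i + 3j has j-coefficient y = 3 and k-coefficient z = 0, not both zero, so it does not lie in the complex subalgebra spanned by 1 and i.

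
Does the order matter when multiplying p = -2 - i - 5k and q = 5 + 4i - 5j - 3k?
Yes: pq = -21 - 38i - 13j - 14k ≠ -21 + 12i + 33j - 24k = qp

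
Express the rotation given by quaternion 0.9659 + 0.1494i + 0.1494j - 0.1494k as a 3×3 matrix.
[[0.9107, 0.3333, 0.244], [-0.244, 0.9107, -0.3333], [-0.3333, 0.244, 0.9107]]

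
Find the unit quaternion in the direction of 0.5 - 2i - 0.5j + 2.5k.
0.1525 - 0.61i - 0.1525j + 0.7625k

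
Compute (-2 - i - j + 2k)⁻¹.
-0.2 + 0.1i + 0.1j - 0.2k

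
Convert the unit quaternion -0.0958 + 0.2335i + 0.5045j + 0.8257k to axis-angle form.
axis = (0.2346, 0.5068, 0.8295), θ = 191°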